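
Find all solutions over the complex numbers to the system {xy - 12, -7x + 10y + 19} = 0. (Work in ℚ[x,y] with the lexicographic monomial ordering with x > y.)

{(-3, -4), (40/7, 21/10)}

Compute a lex Gröbner basis by Buchberger's algorithm.
f_1 = xy - 12, LT = xy.
f_2 = -7x + 10y + 19, LT = x.

S(f_1,f_2): lcm = xy. S = 10/7y² + 19/7y - 12.
  reduce S modulo (f_1, f_2):
  remainder 10/7y² + 19/7y - 12 ≠ 0; add h_3 = 10/7y² + 19/7y - 12 to the basis.

The other S-polynomials (S(f_1,h_3), S(f_2,h_3)) all reduce to 0 modulo the current basis, so we have a Gröbner basis.
Inter-reduce: drop elements whose leading term is divisible by another's, tail-reduce, and make monic.
Reduced Gröbner basis: {x - 10/7y - 19/7, y² + 19/10y - 42/5}.

Since the basis is lex-ordered, y² + 19/10y - 42/5 is univariate in y. Its roots are {-4, 21/10}. Back-substituting each root into the other basis elements fixes the other coordinates.
  y = -4: the earlier basis element becomes x + 3 = 0, giving x = -3 — point (-3, -4).
  y = 21/10: the earlier basis element becomes x - 40/7 = 0, giving x = 40/7 — point (40/7, 21/10).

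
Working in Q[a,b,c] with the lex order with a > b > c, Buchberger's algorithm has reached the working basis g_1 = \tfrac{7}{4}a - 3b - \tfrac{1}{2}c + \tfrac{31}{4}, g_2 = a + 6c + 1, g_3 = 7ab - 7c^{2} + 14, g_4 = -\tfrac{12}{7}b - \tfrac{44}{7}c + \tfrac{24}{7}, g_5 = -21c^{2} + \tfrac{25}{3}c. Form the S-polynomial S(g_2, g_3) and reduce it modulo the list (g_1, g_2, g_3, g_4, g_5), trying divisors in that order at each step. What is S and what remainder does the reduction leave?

lcm(LM(g_2), LM(g_3)) = ab.
S = (lcm/LT(g_2))·g_2 − (lcm/LT(g_3))·g_3 = 6bc + b + c^{2} - 2.
Reduce S modulo (g_1, g_2, g_3, g_4, g_5) in that order:
  leading term bc: subtract (-\tfrac{7}{2}c)·g_4 from 6bc + b + c^{2} - 2 → b - 21c^{2} + 12c - 2
  leading term b: subtract (-\tfrac{7}{12})·g_4 from b - 21c^{2} + 12c - 2 → -21c^{2} + \tfrac{25}{3}c
  leading term c^{2}: subtract (1)·g_5 from -21c^{2} + \tfrac{25}{3}c → 0
The remainder is 0, so this S-polynomial contributes no new basis element.
This is the inner loop of Buchberger's algorithm — each nonzero remainder becomes a new basis element.

S(g_2, g_3) = 6bc + b + c^{2} - 2; remainder on division = 0.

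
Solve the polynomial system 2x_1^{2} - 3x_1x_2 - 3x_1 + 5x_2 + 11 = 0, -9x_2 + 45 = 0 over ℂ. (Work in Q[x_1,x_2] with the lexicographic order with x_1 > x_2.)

{(3, 5), (6, 5)}

Compute a lex Gröbner basis by Buchberger's algorithm.
f_1 = 2x_1^{2} - 3x_1x_2 - 3x_1 + 5x_2 + 11, LT = x_1^{2}.
f_2 = -9x_2 + 45, LT = x_2.

The S-polynomials (S(f_1,f_2)) all reduce to 0 modulo the current basis, so we have a Gröbner basis.
Inter-reduce: drop elements whose leading term is divisible by another's, tail-reduce, and make monic.
Reduced Gröbner basis: {x_1^{2} - 9x_1 + 18, x_2 - 5}.

From the last basis element, x_2 - 5 = 0, so x_2 takes values in {5}. Each choice, substituted upward through the basis, yields the corresponding point(s) of the solution set.
  x_2 = 5: the earlier basis element becomes x_1^{2} - 9x_1 + 18 = 0, giving x_1 = 3, 6 — points (3, 5), (6, 5).
Each listed point satisfies every original equation (direct substitution).
A lex Gröbner basis triangularizes the system, enabling back-substitution.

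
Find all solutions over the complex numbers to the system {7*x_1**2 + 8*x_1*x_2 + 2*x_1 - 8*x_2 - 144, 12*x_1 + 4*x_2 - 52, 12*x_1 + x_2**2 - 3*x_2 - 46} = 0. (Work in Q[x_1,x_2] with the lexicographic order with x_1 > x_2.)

{(4, 1)}

Compute a lex Gröbner basis by Buchberger's algorithm.
f_1 = 7*x_1**2 + 8*x_1*x_2 + 2*x_1 - 8*x_2 - 144, LT = x_1**2.
f_2 = 12*x_1 + 4*x_2 - 52, LT = x_1.
f_3 = 12*x_1 + x_2**2 - 3*x_2 - 46, LT = x_1.

S(f_1,f_2): lcm = x_1**2. S = 17/21*x_1*x_2 + 97/21*x_1 - 8/7*x_2 - 144/7.
  leading term x_1*x_2: subtract (17/252*x_2)·f_2 from 17/21*x_1*x_2 + 97/21*x_1 - 8/7*x_2 - 144/7 → 97/21*x_1 - 17/63*x_2**2 + 149/63*x_2 - 144/7
  leading term x_1: subtract (97/252)·f_2 from 97/21*x_1 - 17/63*x_2**2 + 149/63*x_2 - 144/7 → -17/63*x_2**2 + 52/63*x_2 - 5/9
  leading term x_2**2: no divisor's leading term divides it; move -17/63*x_2**2 to the remainder.
  leading term x_2: no divisor's leading term divides it; move 52/63*x_2 to the remainder.
  leading term 1: no divisor's leading term divides it; move -5/9 to the remainder.
  remainder -17/63*x_2**2 + 52/63*x_2 - 5/9 ≠ 0; add h_4 = -17/63*x_2**2 + 52/63*x_2 - 5/9 to the basis.

S(f_1,f_3): lcm = x_1**2. S = -1/12*x_1*x_2**2 + 39/28*x_1*x_2 + 173/42*x_1 - 8/7*x_2 - 144/7.
  leading term x_1*x_2**2: subtract (-1/144*x_2**2)·f_2 from -1/12*x_1*x_2**2 + 39/28*x_1*x_2 + 173/42*x_1 - 8/7*x_2 - 144/7 → 39/28*x_1*x_2 + 173/42*x_1 + 1/36*x_2**3 - 13/36*x_2**2 - 8/7*x_2 - 144/7
  leading term x_1*x_2: subtract (13/112*x_2)·f_2 from 39/28*x_1*x_2 + 173/42*x_1 + 1/36*x_2**3 - 13/36*x_2**2 - 8/7*x_2 - 144/7 → 173/42*x_1 + 1/36*x_2**3 - 52/63*x_2**2 + 137/28*x_2 - 144/7
  leading term x_1: subtract (173/504)·f_2 from 173/42*x_1 + 1/36*x_2**3 - 52/63*x_2**2 + 137/28*x_2 - 144/7 → 1/36*x_2**3 - 52/63*x_2**2 + 887/252*x_2 - 49/18
  leading term x_2**3: subtract (-7/68*x_2)·h_4 from 1/36*x_2**3 - 52/63*x_2**2 + 887/252*x_2 - 49/18 → -793/1071*x_2**2 + 7417/2142*x_2 - 49/18
  leading term x_2**2: subtract (793/289)·h_4 from -793/1071*x_2**2 + 7417/2142*x_2 - 49/18 → 2077/1734*x_2 - 2077/1734
  leading term x_2: no divisor's leading term divides it; move 2077/1734*x_2 to the remainder.
  leading term 1: no divisor's leading term divides it; move -2077/1734 to the remainder.
  remainder 2077/1734*x_2 - 2077/1734 ≠ 0; add h_5 = 2077/1734*x_2 - 2077/1734 to the basis.

The other S-polynomials (S(f_2,f_3), S(f_1,h_4), S(f_2,h_4), S(f_3,h_4), S(f_1,h_5), S(f_2,h_5), S(f_3,h_5), S(h_4,h_5)) all reduce to 0 modulo the current basis, so we have a Gröbner basis.
Inter-reduce: drop elements whose leading term is divisible by another's, tail-reduce, and make monic.
Reduced Gröbner basis: {x_1 - 4, x_2 - 1}.

The lex basis is triangular: the last element involves only x_2. Solving x_2 - 1 = 0 gives x_2 ∈ {1}; substituting each value into the earlier elements determines the remaining variables.
  x_2 = 1: the earlier basis element becomes x_1 - 4 = 0, giving x_1 = 4 — point (4, 1).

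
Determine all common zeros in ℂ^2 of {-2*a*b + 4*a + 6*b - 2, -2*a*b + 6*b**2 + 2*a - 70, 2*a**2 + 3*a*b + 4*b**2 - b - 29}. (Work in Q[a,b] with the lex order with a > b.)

Compute a lex Gröbner basis by Buchberger's algorithm.
f_1 = -2*a*b + 4*a + 6*b - 2, LT = a*b.
f_2 = -2*a*b + 2*a + 6*b**2 - 70, LT = a*b.
f_3 = 2*a**2 + 3*a*b + 4*b**2 - b - 29, LT = a**2.

S(f_1,f_2): lcm = a*b. S = -a + 3*b**2 - 3*b - 34.
  leading term a: no divisor's leading term divides it; move -a to the remainder.
  leading term b**2: no divisor's leading term divides it; move 3*b**2 to the remainder.
  leading term b: no divisor's leading term divides it; move -3*b to the remainder.
  leading term 1: no divisor's leading term divides it; move -34 to the remainder.
  remainder -a + 3*b**2 - 3*b - 34 ≠ 0; add h_4 = -a + 3*b**2 - 3*b - 34 to the basis.

S(f_1,f_3): lcm = a**2*b. S = -2*a**2 - 3/2*a*b**2 - 3*a*b + a - 2*b**3 + 1/2*b**2 + 29/2*b.
  leading term a**2: subtract (-1)·f_3 from -2*a**2 - 3/2*a*b**2 - 3*a*b + a - 2*b**3 + 1/2*b**2 + 29/2*b → -3/2*a*b**2 + a - 2*b**3 + 9/2*b**2 + 27/2*b - 29
  leading term a*b**2: subtract (3/4*b)·f_1 from -3/2*a*b**2 + a - 2*b**3 + 9/2*b**2 + 27/2*b - 29 → -3*a*b + a - 2*b**3 + 15*b - 29
  leading term a*b: subtract (3/2)·f_1 from -3*a*b + a - 2*b**3 + 15*b - 29 → -5*a - 2*b**3 + 6*b - 26
  leading term a: subtract (5)·h_4 from -5*a - 2*b**3 + 6*b - 26 → -2*b**3 - 15*b**2 + 21*b + 144
  leading term b**3: no divisor's leading term divides it; move -2*b**3 to the remainder.
  leading term b**2: no divisor's leading term divides it; move -15*b**2 to the remainder.
  leading term b: no divisor's leading term divides it; move 21*b to the remainder.
  leading term 1: no divisor's leading term divides it; move 144 to the remainder.
  remainder -2*b**3 - 15*b**2 + 21*b + 144 ≠ 0; add h_5 = -2*b**3 - 15*b**2 + 21*b + 144 to the basis.

S(f_2,f_3): lcm = a**2*b. S = -a**2 - 9/2*a*b**2 + 35*a - 2*b**3 + 1/2*b**2 + 29/2*b.
  leading term a**2: subtract (-1/2)·f_3 from -a**2 - 9/2*a*b**2 + 35*a - 2*b**3 + 1/2*b**2 + 29/2*b → -9/2*a*b**2 + 3/2*a*b + 35*a - 2*b**3 + 5/2*b**2 + 14*b - 29/2
  leading term a*b**2: subtract (9/4*b)·f_1 from -9/2*a*b**2 + 3/2*a*b + 35*a - 2*b**3 + 5/2*b**2 + 14*b - 29/2 → -15/2*a*b + 35*a - 2*b**3 - 11*b**2 + 37/2*b - 29/2
  leading term a*b: subtract (15/4)·f_1 from -15/2*a*b + 35*a - 2*b**3 - 11*b**2 + 37/2*b - 29/2 → 20*a - 2*b**3 - 11*b**2 - 4*b - 7
  leading term a: subtract (-20)·h_4 from 20*a - 2*b**3 - 11*b**2 - 4*b - 7 → -2*b**3 + 49*b**2 - 64*b - 687
  leading term b**3: subtract (1)·h_5 from -2*b**3 + 49*b**2 - 64*b - 687 → 64*b**2 - 85*b - 831
  leading term b**2: no divisor's leading term divides it; move 64*b**2 to the remainder.
  leading term b: no divisor's leading term divides it; move -85*b to the remainder.
  leading term 1: no divisor's leading term divides it; move -831 to the remainder.
  remainder 64*b**2 - 85*b - 831 ≠ 0; add h_6 = 64*b**2 - 85*b - 831 to the basis.

S(f_1,h_4): lcm = a*b. S = -2*a + 3*b**3 - 3*b**2 - 37*b + 1.
  leading term a: subtract (2)·h_4 from -2*a + 3*b**3 - 3*b**2 - 37*b + 1 → 3*b**3 - 9*b**2 - 31*b + 69
  leading term b**3: subtract (-3/2)·h_5 from 3*b**3 - 9*b**2 - 31*b + 69 → -63/2*b**2 + 1/2*b + 285
  leading term b**2: subtract (-63/128)·h_6 from -63/2*b**2 + 1/2*b + 285 → -5291/128*b - 15873/128
  leading term b: no divisor's leading term divides it; move -5291/128*b to the remainder.
  leading term 1: no divisor's leading term divides it; move -15873/128 to the remainder.
  remainder -5291/128*b - 15873/128 ≠ 0; add h_7 = -5291/128*b - 15873/128 to the basis.

The other S-polynomials (S(f_2,h_4), S(f_3,h_4), S(f_1,h_5), S(f_2,h_5), S(f_3,h_5), S(h_4,h_5), S(f_1,h_6), S(f_2,h_6), S(f_3,h_6), S(h_4,h_6), S(h_5,h_6), S(f_1,h_7), S(f_2,h_7), S(f_3,h_7), S(h_4,h_7), S(h_5,h_7), S(h_6,h_7)) all reduce to 0 modulo the current basis, so we have a Gröbner basis.
Inter-reduce: drop elements whose leading term is divisible by another's, tail-reduce, and make monic.
Reduced Gröbner basis: {a - 2, b + 3}.

Since the basis is lex-ordered, b + 3 is univariate in b. Its roots are {-3}. Back-substituting each root into the other basis elements fixes the other coordinates.
  b = -3: the earlier basis element becomes a - 2 = 0, giving a = 2 — point (2, -3).
A lex Gröbner basis triangularizes the system, enabling back-substitution.

{(2, -3)}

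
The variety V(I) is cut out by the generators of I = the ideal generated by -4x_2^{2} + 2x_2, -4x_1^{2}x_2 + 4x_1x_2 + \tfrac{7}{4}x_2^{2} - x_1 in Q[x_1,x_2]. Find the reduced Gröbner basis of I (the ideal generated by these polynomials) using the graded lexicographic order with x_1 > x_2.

f_1 = -4x_2^{2} + 2x_2, LT = x_2^{2}.
f_2 = -4x_1^{2}x_2 + 4x_1x_2 + \tfrac{7}{4}x_2^{2} - x_1, LT = x_1^{2}x_2.

S(f_1,f_2): lcm = x_1^{2}x_2^{2}. S = -\tfrac{1}{2}x_1^{2}x_2 + x_1x_2^{2} + \tfrac{7}{16}x_2^{3} - \tfrac{1}{4}x_1x_2.
  leading term x_1^{2}x_2: subtract (\tfrac{1}{8})·f_2 from -\tfrac{1}{2}x_1^{2}x_2 + x_1x_2^{2} + \tfrac{7}{16}x_2^{3} - \tfrac{1}{4}x_1x_2 → x_1x_2^{2} + \tfrac{7}{16}x_2^{3} - \tfrac{3}{4}x_1x_2 - \tfrac{7}{32}x_2^{2} + \tfrac{1}{8}x_1
  leading term x_1x_2^{2}: subtract (-\tfrac{1}{4}x_1)·f_1 from x_1x_2^{2} + \tfrac{7}{16}x_2^{3} - \tfrac{3}{4}x_1x_2 - \tfrac{7}{32}x_2^{2} + \tfrac{1}{8}x_1 → \tfrac{7}{16}x_2^{3} - \tfrac{1}{4}x_1x_2 - \tfrac{7}{32}x_2^{2} + \tfrac{1}{8}x_1
  leading term x_2^{3}: subtract (-\tfrac{7}{64}x_2)·f_1 from \tfrac{7}{16}x_2^{3} - \tfrac{1}{4}x_1x_2 - \tfrac{7}{32}x_2^{2} + \tfrac{1}{8}x_1 → -\tfrac{1}{4}x_1x_2 + \tfrac{1}{8}x_1
  leading term x_1x_2: no divisor's leading term divides it; move -\tfrac{1}{4}x_1x_2 to the remainder.
  leading term x_1: no divisor's leading term divides it; move \tfrac{1}{8}x_1 to the remainder.
  remainder -\tfrac{1}{4}x_1x_2 + \tfrac{1}{8}x_1 ≠ 0; add g_3 = -\tfrac{1}{4}x_1x_2 + \tfrac{1}{8}x_1 to the basis.

S(f_1,g_3): lcm = x_1x_2^{2}. S = 0.
  remainder 0.

S(f_2,g_3): lcm = x_1^{2}x_2. S = \tfrac{1}{2}x_1^{2} - x_1x_2 - \tfrac{7}{16}x_2^{2} + \tfrac{1}{4}x_1.
  leading term x_1^{2}: no divisor's leading term divides it; move \tfrac{1}{2}x_1^{2} to the remainder.
  leading term x_1x_2: subtract (4)·g_3 from -x_1x_2 - \tfrac{7}{16}x_2^{2} + \tfrac{1}{4}x_1 → -\tfrac{7}{16}x_2^{2} - \tfrac{1}{4}x_1
  leading term x_2^{2}: subtract (\tfrac{7}{64})·f_1 from -\tfrac{7}{16}x_2^{2} - \tfrac{1}{4}x_1 → -\tfrac{1}{4}x_1 - \tfrac{7}{32}x_2
  leading term x_1: no divisor's leading term divides it; move -\tfrac{1}{4}x_1 to the remainder.
  leading term x_2: no divisor's leading term divides it; move -\tfrac{7}{32}x_2 to the remainder.
  remainder \tfrac{1}{2}x_1^{2} - \tfrac{1}{4}x_1 - \tfrac{7}{32}x_2 ≠ 0; add g_4 = \tfrac{1}{2}x_1^{2} - \tfrac{1}{4}x_1 - \tfrac{7}{32}x_2 to the basis.

S(f_1,g_4): leading monomials are coprime, so the S-polynomial reduces to 0 (Buchberger's first criterion).
S(f_2,g_4): lcm = x_1^{2}x_2. S = -\tfrac{1}{2}x_1x_2 + \tfrac{1}{4}x_1.
  leading term x_1x_2: subtract (2)·g_3 from -\tfrac{1}{2}x_1x_2 + \tfrac{1}{4}x_1 → 0
  remainder 0.

S(g_3,g_4): lcm = x_1^{2}x_2. S = -\tfrac{1}{2}x_1^{2} + \tfrac{1}{2}x_1x_2 + \tfrac{7}{16}x_2^{2}.
  leading term x_1^{2}: subtract (-1)·g_4 from -\tfrac{1}{2}x_1^{2} + \tfrac{1}{2}x_1x_2 + \tfrac{7}{16}x_2^{2} → \tfrac{1}{2}x_1x_2 + \tfrac{7}{16}x_2^{2} - \tfrac{1}{4}x_1 - \tfrac{7}{32}x_2
  leading term x_1x_2: subtract (-2)·g_3 from \tfrac{1}{2}x_1x_2 + \tfrac{7}{16}x_2^{2} - \tfrac{1}{4}x_1 - \tfrac{7}{32}x_2 → \tfrac{7}{16}x_2^{2} - \tfrac{7}{32}x_2
  leading term x_2^{2}: subtract (-\tfrac{7}{64})·f_1 from \tfrac{7}{16}x_2^{2} - \tfrac{7}{32}x_2 → 0
  remainder 0.

Every S-polynomial of the final basis reduces to 0, so we have a Gröbner basis.
Inter-reduce: drop elements whose leading term is divisible by another's, tail-reduce, and make monic.

G = {x_1^{2} - \tfrac{1}{2}x_1 - \tfrac{7}{16}x_2, x_1x_2 - \tfrac{1}{2}x_1, x_2^{2} - \tfrac{1}{2}x_2}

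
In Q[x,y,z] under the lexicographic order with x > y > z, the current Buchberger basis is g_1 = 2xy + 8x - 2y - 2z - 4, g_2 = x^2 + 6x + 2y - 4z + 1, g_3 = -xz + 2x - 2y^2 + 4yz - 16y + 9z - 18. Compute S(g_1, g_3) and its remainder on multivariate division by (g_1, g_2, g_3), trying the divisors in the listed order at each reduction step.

lcm(LM(g_1), LM(g_3)) = xyz.
S = (lcm/LT(g_1))·g_1 − (lcm/LT(g_3))·g_3 = 2xy + 4xz - 2y^3 + 4y^2z - 16y^2 + 8yz - 18y - z^2 - 2z.
Reduce S modulo (g_1, g_2, g_3) in that order:
  leading term xy: subtract (1)·g_1 from 2xy + 4xz - 2y^3 + 4y^2z - 16y^2 + 8yz - 18y - z^2 - 2z → 4xz - 8x - 2y^3 + 4y^2z - 16y^2 + 8yz - 16y - z^2 + 4
  leading term xz: subtract (-4)·g_3 from 4xz - 8x - 2y^3 + 4y^2z - 16y^2 + 8yz - 16y - z^2 + 4 → -2y^3 + 4y^2z - 24y^2 + 24yz - 80y - z^2 + 36z - 68
  leading term y^3: no divisor's leading term divides it; move -2y^3 to the remainder.
  leading term y^2z: no divisor's leading term divides it; move 4y^2z to the remainder.
  leading term y^2: no divisor's leading term divides it; move -24y^2 to the remainder.
  leading term yz: no divisor's leading term divides it; move 24yz to the remainder.
  leading term y: no divisor's leading term divides it; move -80y to the remainder.
  leading term z^2: no divisor's leading term divides it; move -z^2 to the remainder.
  leading term z: no divisor's leading term divides it; move 36z to the remainder.
  leading term 1: no divisor's leading term divides it; move -68 to the remainder.
The remainder -2y^3 + 4y^2z - 24y^2 + 24yz - 80y - z^2 + 36z - 68 is nonzero, so it would be added as the next basis element.

S(g_1, g_3) = 2xy + 4xz - 2y^3 + 4y^2z - 16y^2 + 8yz - 18y - z^2 - 2z; remainder on division = -2y^3 + 4y^2z - 24y^2 + 24yz - 80y - z^2 + 36z - 68.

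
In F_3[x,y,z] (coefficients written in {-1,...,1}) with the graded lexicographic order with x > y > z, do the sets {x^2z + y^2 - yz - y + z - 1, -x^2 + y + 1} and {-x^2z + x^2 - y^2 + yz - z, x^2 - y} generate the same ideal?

Since reduced Gröbner bases are canonical representatives of ideals under a given ordering, it suffices to compute and compare them.
Buchberger on the first generating set:
f_1 = x^2z + y^2 - yz - y + z - 1, LT = x^2z.
f_2 = -x^2 + y + 1, LT = x^2.

S(f_1,f_2): lcm = x^2z. S = y^2 - y - z - 1.
  leading term y^2: no divisor's leading term divides it; move y^2 to the remainder.
  leading term y: no divisor's leading term divides it; move -y to the remainder.
  leading term z: no divisor's leading term divides it; move -z to the remainder.
  leading term 1: no divisor's leading term divides it; move -1 to the remainder.
  remainder y^2 - y - z - 1 ≠ 0; add g_3 = y^2 - y - z - 1 to the basis.

The other S-polynomials (S(f_1,g_3), S(f_2,g_3)) all reduce to 0 modulo the current basis, so we have a Gröbner basis.
Inter-reduce: drop elements whose leading term is divisible by another's, tail-reduce, and make monic.
Reduced Gröbner basis: {x^2 - y - 1, y^2 - y - z - 1}.

Buchberger on the second generating set:
h_1 = -x^2z + x^2 - y^2 + yz - z, LT = x^2z.
h_2 = x^2 - y, LT = x^2.

S(h_1,h_2): lcm = x^2z. S = -x^2 + y^2 + z.
  leading term x^2: subtract (-1)·h_2 from -x^2 + y^2 + z → y^2 - y + z
  leading term y^2: no divisor's leading term divides it; move y^2 to the remainder.
  leading term y: no divisor's leading term divides it; move -y to the remainder.
  leading term z: no divisor's leading term divides it; move z to the remainder.
  remainder y^2 - y + z ≠ 0; add k_3 = y^2 - y + z to the basis.

The other S-polynomials (S(h_1,k_3), S(h_2,k_3)) all reduce to 0 modulo the current basis, so we have a Gröbner basis.
Inter-reduce: drop elements whose leading term is divisible by another's, tail-reduce, and make monic.
Reduced Gröbner basis: {x^2 - y, y^2 - y + z}.

Since the reduced bases disagree, the two ideals are not the same.

No, the ideals differ.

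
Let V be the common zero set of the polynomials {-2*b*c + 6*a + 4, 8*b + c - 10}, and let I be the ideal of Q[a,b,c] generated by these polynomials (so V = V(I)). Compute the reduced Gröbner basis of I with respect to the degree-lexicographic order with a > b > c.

f_1 = -2*b*c + 6*a + 4, LT = b*c.
f_2 = 8*b + c - 10, LT = b.

S(f_1,f_2): lcm = b*c. S = -1/8*c**2 - 3*a + 5/4*c - 2.
  leading term c**2: no divisor's leading term divides it; move -1/8*c**2 to the remainder.
  leading term a: no divisor's leading term divides it; move -3*a to the remainder.
  leading term c: no divisor's leading term divides it; move 5/4*c to the remainder.
  leading term 1: no divisor's leading term divides it; move -2 to the remainder.
  remainder -1/8*c**2 - 3*a + 5/4*c - 2 ≠ 0; add g_3 = -1/8*c**2 - 3*a + 5/4*c - 2 to the basis.

The other S-polynomials (S(f_1,g_3), S(f_2,g_3)) all reduce to 0 modulo the current basis, so we have a Gröbner basis.
Inter-reduce: drop elements whose leading term is divisible by another's, tail-reduce, and make monic.

G = {c**2 + 24*a - 10*c + 16, b + 1/8*c - 5/4}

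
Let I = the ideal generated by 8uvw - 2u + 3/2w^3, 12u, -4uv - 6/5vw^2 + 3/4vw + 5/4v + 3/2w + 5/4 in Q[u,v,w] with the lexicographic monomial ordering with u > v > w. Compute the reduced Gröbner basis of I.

G = {u, v + 3/5w^2 + 3/5w + 1, w^3}

f_1 = 8uvw - 2u + 3/2w^3, LT = uvw.
f_2 = 12u, LT = u.
f_3 = -4uv - 6/5vw^2 + 3/4vw + 5/4v + 3/2w + 5/4, LT = uv.

S(f_1,f_2): lcm = uvw. S = -1/4u + 3/16w^3.
  leading term u: subtract (-1/48)·f_2 from -1/4u + 3/16w^3 → 3/16w^3
  leading term w^3: no divisor's leading term divides it; move 3/16w^3 to the remainder.
  remainder 3/16w^3 ≠ 0; add g_4 = 3/16w^3 to the basis.

S(f_1,f_3): lcm = uvw. S = -1/4u - 3/10vw^3 + 3/16vw^2 + 5/16vw + 3/16w^3 + 3/8w^2 + 5/16w.
  leading term u: subtract (-1/48)·f_2 from -1/4u - 3/10vw^3 + 3/16vw^2 + 5/16vw + 3/16w^3 + 3/8w^2 + 5/16w → -3/10vw^3 + 3/16vw^2 + 5/16vw + 3/16w^3 + 3/8w^2 + 5/16w
  leading term vw^3: subtract (-8/5v)·g_4 from -3/10vw^3 + 3/16vw^2 + 5/16vw + 3/16w^3 + 3/8w^2 + 5/16w → 3/16vw^2 + 5/16vw + 3/16w^3 + 3/8w^2 + 5/16w
  leading term vw^2: no divisor's leading term divides it; move 3/16vw^2 to the remainder.
  leading term vw: no divisor's leading term divides it; move 5/16vw to the remainder.
  leading term w^3: subtract (1)·g_4 from 3/16w^3 + 3/8w^2 + 5/16w → 3/8w^2 + 5/16w
  leading term w^2: no divisor's leading term divides it; move 3/8w^2 to the remainder.
  leading term w: no divisor's leading term divides it; move 5/16w to the remainder.
  remainder 3/16vw^2 + 5/16vw + 3/8w^2 + 5/16w ≠ 0; add g_5 = 3/16vw^2 + 5/16vw + 3/8w^2 + 5/16w to the basis.

S(f_2,f_3): lcm = uv. S = -3/10vw^2 + 3/16vw + 5/16v + 3/8w + 5/16.
  leading term vw^2: subtract (-8/5)·g_5 from -3/10vw^2 + 3/16vw + 5/16v + 3/8w + 5/16 → 11/16vw + 5/16v + 3/5w^2 + 7/8w + 5/16
  leading term vw: no divisor's leading term divides it; move 11/16vw to the remainder.
  leading term v: no divisor's leading term divides it; move 5/16v to the remainder.
  leading term w^2: no divisor's leading term divides it; move 3/5w^2 to the remainder.
  leading term w: no divisor's leading term divides it; move 7/8w to the remainder.
  leading term 1: no divisor's leading term divides it; move 5/16 to the remainder.
  remainder 11/16vw + 5/16v + 3/5w^2 + 7/8w + 5/16 ≠ 0; add g_6 = 11/16vw + 5/16v + 3/5w^2 + 7/8w + 5/16 to the basis.

S(f_3,g_5): lcm = uvw^2. S = -5/3uvw - 2uw^2 - 5/3uw + 3/10vw^4 - 3/16vw^3 - 5/16vw^2 - 3/8w^3 - 5/16w^2.
  leading term uvw: subtract (-5/24)·f_1 from -5/3uvw - 2uw^2 - 5/3uw + 3/10vw^4 - 3/16vw^3 - 5/16vw^2 - 3/8w^3 - 5/16w^2 → -2uw^2 - 5/3uw - 5/12u + 3/10vw^4 - 3/16vw^3 - 5/16vw^2 - 1/16w^3 - 5/16w^2
  leading term uw^2: subtract (-1/6w^2)·f_2 from -2uw^2 - 5/3uw - 5/12u + 3/10vw^4 - 3/16vw^3 - 5/16vw^2 - 1/16w^3 - 5/16w^2 → -5/3uw - 5/12u + 3/10vw^4 - 3/16vw^3 - 5/16vw^2 - 1/16w^3 - 5/16w^2
  leading term uw: subtract (-5/36w)·f_2 from -5/3uw - 5/12u + 3/10vw^4 - 3/16vw^3 - 5/16vw^2 - 1/16w^3 - 5/16w^2 → -5/12u + 3/10vw^4 - 3/16vw^3 - 5/16vw^2 - 1/16w^3 - 5/16w^2
  leading term u: subtract (-5/144)·f_2 from -5/12u + 3/10vw^4 - 3/16vw^3 - 5/16vw^2 - 1/16w^3 - 5/16w^2 → 3/10vw^4 - 3/16vw^3 - 5/16vw^2 - 1/16w^3 - 5/16w^2
  leading term vw^4: subtract (8/5vw)·g_4 from 3/10vw^4 - 3/16vw^3 - 5/16vw^2 - 1/16w^3 - 5/16w^2 → -3/16vw^3 - 5/16vw^2 - 1/16w^3 - 5/16w^2
  leading term vw^3: subtract (-v)·g_4 from -3/16vw^3 - 5/16vw^2 - 1/16w^3 - 5/16w^2 → -5/16vw^2 - 1/16w^3 - 5/16w^2
  leading term vw^2: subtract (-5/3)·g_5 from -5/16vw^2 - 1/16w^3 - 5/16w^2 → 25/48vw - 1/16w^3 + 5/16w^2 + 25/48w
  leading term vw: subtract (25/33)·g_6 from 25/48vw - 1/16w^3 + 5/16w^2 + 25/48w → -125/528v - 1/16w^3 - 25/176w^2 - 25/176w - 125/528
  leading term v: no divisor's leading term divides it; move -125/528v to the remainder.
  leading term w^3: subtract (-1/3)·g_4 from -1/16w^3 - 25/176w^2 - 25/176w - 125/528 → -25/176w^2 - 25/176w - 125/528
  leading term w^2: no divisor's leading term divides it; move -25/176w^2 to the remainder.
  leading term w: no divisor's leading term divides it; move -25/176w to the remainder.
  leading term 1: no divisor's leading term divides it; move -125/528 to the remainder.
  remainder -125/528v - 25/176w^2 - 25/176w - 125/528 ≠ 0; add g_7 = -125/528v - 25/176w^2 - 25/176w - 125/528 to the basis.

The other S-polynomials (S(f_1,g_4), S(f_2,g_4), S(f_3,g_4), S(f_1,g_5), S(f_2,g_5), S(g_4,g_5), S(f_1,g_6), S(f_2,g_6), S(f_3,g_6), S(g_4,g_6), S(g_5,g_6), S(f_1,g_7), S(f_2,g_7), S(f_3,g_7), S(g_4,g_7), S(g_5,g_7), S(g_6,g_7)) all reduce to 0 modulo the current basis, so we have a Gröbner basis.
Inter-reduce: drop elements whose leading term is divisible by another's, tail-reduce, and make monic.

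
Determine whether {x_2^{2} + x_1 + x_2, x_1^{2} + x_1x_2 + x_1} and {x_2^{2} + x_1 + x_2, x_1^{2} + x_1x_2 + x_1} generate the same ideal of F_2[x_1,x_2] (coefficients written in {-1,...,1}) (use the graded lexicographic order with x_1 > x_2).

Equality of ideals is decidable: compute both reduced Gröbner bases (unique for the ordering) and check whether they agree.
Buchberger on the first generating set:
f_1 = x_2^{2} + x_1 + x_2, LT = x_2^{2}.
f_2 = x_1^{2} + x_1x_2 + x_1, LT = x_1^{2}.

S(f_1,f_2): leading monomials are coprime, so the S-polynomial reduces to 0 (Buchberger's first criterion).
Every S-polynomial of the final basis reduces to 0, so we have a Gröbner basis.
Inter-reduce: drop elements whose leading term is divisible by another's, tail-reduce, and make monic.
Reduced Gröbner basis: {x_1^{2} + x_1x_2 + x_1, x_2^{2} + x_1 + x_2}.

Buchberger on the second generating set:
h_1 = x_2^{2} + x_1 + x_2, LT = x_2^{2}.
h_2 = x_1^{2} + x_1x_2 + x_1, LT = x_1^{2}.

S(h_1,h_2): leading monomials are coprime, so the S-polynomial reduces to 0 (Buchberger's first criterion).
Every S-polynomial of the final basis reduces to 0, so we have a Gröbner basis.
Inter-reduce: drop elements whose leading term is divisible by another's, tail-reduce, and make monic.
Reduced Gröbner basis: {x_1^{2} + x_1x_2 + x_1, x_2^{2} + x_1 + x_2}.

The two bases agree; hence the ideals are identical.
The same test decides containment: I ⊆ J iff every generator of I reduces to 0 modulo a Gröbner basis of J.

Yes, the ideals are equal.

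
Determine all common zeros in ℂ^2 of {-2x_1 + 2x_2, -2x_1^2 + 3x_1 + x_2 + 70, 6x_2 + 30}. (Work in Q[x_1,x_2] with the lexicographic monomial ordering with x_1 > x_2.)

{(-5, -5)}

Compute a lex Gröbner basis by Buchberger's algorithm.
f_1 = -2x_1 + 2x_2, LT = x_1.
f_2 = -2x_1^2 + 3x_1 + x_2 + 70, LT = x_1^2.
f_3 = 6x_2 + 30, LT = x_2.

The S-polynomials (S(f_1,f_2), S(f_1,f_3), S(f_2,f_3)) all reduce to 0 modulo the current basis, so we have a Gröbner basis.
Inter-reduce: drop elements whose leading term is divisible by another's, tail-reduce, and make monic.
Reduced Gröbner basis: {x_1 + 5, x_2 + 5}.

A lex Gröbner basis eliminates variables successively. Here x_2 + 5 depends only on x_2, with roots {-5}; lifting each root through the earlier basis elements recovers the full solutions.
  x_2 = -5: the earlier basis element becomes x_1 + 5 = 0, giving x_1 = -5 — point (-5, -5).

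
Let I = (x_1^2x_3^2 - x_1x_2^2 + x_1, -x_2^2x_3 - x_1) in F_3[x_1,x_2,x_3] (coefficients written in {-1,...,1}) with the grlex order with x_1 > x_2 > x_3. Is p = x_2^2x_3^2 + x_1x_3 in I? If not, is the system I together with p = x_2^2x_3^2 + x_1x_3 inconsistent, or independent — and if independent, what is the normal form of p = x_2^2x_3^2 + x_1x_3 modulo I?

x_2^2x_3^2 + x_1x_3 lies in I (it reduces to 0).

First compute the reduced Gröbner basis of I by Buchberger's algorithm.
f_1 = x_1^2x_3^2 - x_1x_2^2 + x_1, LT = x_1^2x_3^2.
f_2 = -x_2^2x_3 - x_1, LT = x_2^2x_3.

S(f_1,f_2): lcm = x_1^2x_2^2x_3^2. S = -x_1x_2^4 - x_1^3x_3 + x_1x_2^2.
  leading term x_1x_2^4: no divisor's leading term divides it; move -x_1x_2^4 to the remainder.
  leading term x_1^3x_3: no divisor's leading term divides it; move -x_1^3x_3 to the remainder.
  leading term x_1x_2^2: no divisor's leading term divides it; move x_1x_2^2 to the remainder.
  remainder -x_1x_2^4 - x_1^3x_3 + x_1x_2^2 ≠ 0; add h_3 = -x_1x_2^4 - x_1^3x_3 + x_1x_2^2 to the basis.

The other S-polynomials (S(f_1,h_3), S(f_2,h_3)) all reduce to 0 modulo the current basis, so we have a Gröbner basis.
Inter-reduce: drop elements whose leading term is divisible by another's, tail-reduce, and make monic.
Reduced Gröbner basis: {x_1x_2^4 + x_1^3x_3 - x_1x_2^2, x_1^2x_3^2 - x_1x_2^2 + x_1, x_2^2x_3 + x_1}.
Label its elements g_1 = x_1x_2^4 + x_1^3x_3 - x_1x_2^2, g_2 = x_1^2x_3^2 - x_1x_2^2 + x_1, g_3 = x_2^2x_3 + x_1.

Reduce p = x_2^2x_3^2 + x_1x_3 modulo G:
  leading term x_2^2x_3^2: subtract (x_3)·g_3 from x_2^2x_3^2 + x_1x_3 → 0
  normal form = 0.
Since the normal form is 0, p ∈ I.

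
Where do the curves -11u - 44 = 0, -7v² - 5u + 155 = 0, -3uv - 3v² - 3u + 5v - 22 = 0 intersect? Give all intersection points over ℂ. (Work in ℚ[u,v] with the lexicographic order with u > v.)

Compute a lex Gröbner basis by Buchberger's algorithm.
f_1 = -11u - 44, LT = u.
f_2 = -5u - 7v² + 155, LT = u.
f_3 = -3uv - 3u - 3v² + 5v - 22, LT = uv.

S(f_1,f_2): lcm = u. S = -7/5v² + 35.
  reduce S modulo (f_1, f_2, f_3):
  remainder -7/5v² + 35 ≠ 0; add h_4 = -7/5v² + 35 to the basis.

S(f_1,f_3): lcm = uv. S = -u - v² + 17/3v - 22/3.
  reduce S modulo (f_1, f_2, f_3, h_4):
  remainder 17/3v - 85/3 ≠ 0; add h_5 = 17/3v - 85/3 to the basis.

The other S-polynomials (S(f_2,f_3), S(f_1,h_4), S(f_2,h_4), S(f_3,h_4), S(f_1,h_5), S(f_2,h_5), S(f_3,h_5), S(h_4,h_5)) all reduce to 0 modulo the current basis, so we have a Gröbner basis.
Inter-reduce: drop elements whose leading term is divisible by another's, tail-reduce, and make monic.
Reduced Gröbner basis: {u + 4, v - 5}.

Since the basis is lex-ordered, v - 5 is univariate in v. Its roots are {5}. Back-substituting each root into the other basis elements fixes the other coordinates.
  v = 5: the earlier basis element becomes u + 4 = 0, giving u = -4 — point (-4, 5).

{(-4, 5)}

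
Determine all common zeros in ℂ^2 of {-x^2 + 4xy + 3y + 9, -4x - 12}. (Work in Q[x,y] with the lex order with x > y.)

{(-3, 0)}

Compute a lex Gröbner basis by Buchberger's algorithm.
f_1 = -x^2 + 4xy + 3y + 9, LT = x^2.
f_2 = -4x - 12, LT = x.

S(f_1,f_2): lcm = x^2. S = -4xy - 3x - 3y - 9.
  reduce S modulo (f_1, f_2):
  remainder 9y ≠ 0; add h_3 = 9y to the basis.

The other S-polynomials (S(f_1,h_3), S(f_2,h_3)) all reduce to 0 modulo the current basis, so we have a Gröbner basis.
Inter-reduce: drop elements whose leading term is divisible by another's, tail-reduce, and make monic.
Reduced Gröbner basis: {x + 3, y}.

The lex basis is triangular: the last element involves only y. Solving y = 0 gives y ∈ {0}; substituting each value into the earlier elements determines the remaining variables.
  y = 0: the earlier basis element becomes x + 3 = 0, giving x = -3 — point (-3, 0).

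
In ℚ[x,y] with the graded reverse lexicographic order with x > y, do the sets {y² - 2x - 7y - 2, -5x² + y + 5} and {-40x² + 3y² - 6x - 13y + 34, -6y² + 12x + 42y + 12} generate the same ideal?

Yes, the ideals are equal.

Equality of ideals is decidable: compute both reduced Gröbner bases (unique for the ordering) and check whether they agree.
Buchberger on the first generating set:
f_1 = y² - 2x - 7y - 2, LT = y².
f_2 = -5x² + y + 5, LT = x².

S(f_1,f_2): leading monomials are coprime, so the S-polynomial reduces to 0 (Buchberger's first criterion).
Every S-polynomial of the final basis reduces to 0, so we have a Gröbner basis.
Inter-reduce: drop elements whose leading term is divisible by another's, tail-reduce, and make monic.
Reduced Gröbner basis: {x² - ⅕y - 1, y² - 2x - 7y - 2}.

Buchberger on the second generating set:
h_1 = -40x² + 3y² - 6x - 13y + 34, LT = x².
h_2 = -6y² + 12x + 42y + 12, LT = y².

S(h_1,h_2): leading monomials are coprime, so the S-polynomial reduces to 0 (Buchberger's first criterion).
Every S-polynomial of the final basis reduces to 0, so we have a Gröbner basis.
Inter-reduce: drop elements whose leading term is divisible by another's, tail-reduce, and make monic.
Reduced Gröbner basis: {x² - ⅕y - 1, y² - 2x - 7y - 2}.

These coincide, so the ideals are equal.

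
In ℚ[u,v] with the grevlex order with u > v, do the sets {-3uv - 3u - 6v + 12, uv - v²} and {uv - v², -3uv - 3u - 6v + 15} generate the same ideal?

Two ideals are equal iff their reduced Gröbner bases coincide (the reduced basis is unique for a fixed ordering).
Buchberger on the first generating set:
f_1 = -3uv - 3u - 6v + 12, LT = uv.
f_2 = uv - v², LT = uv.

S(f_1,f_2): lcm = uv. S = v² + u + 2v - 4.
  leading term v²: no divisor's leading term divides it; move v² to the remainder.
  leading term u: no divisor's leading term divides it; move u to the remainder.
  leading term v: no divisor's leading term divides it; move 2v to the remainder.
  leading term 1: no divisor's leading term divides it; move -4 to the remainder.
  remainder v² + u + 2v - 4 ≠ 0; add g_3 = v² + u + 2v - 4 to the basis.

S(f_1,g_3): lcm = uv². S = -u² - uv + 2v² + 4u - 4v.
  leading term u²: no divisor's leading term divides it; move -u² to the remainder.
  leading term uv: subtract (⅓)·f_1 from -uv + 2v² + 4u - 4v → 2v² + 5u - 2v - 4
  leading term v²: subtract (2)·g_3 from 2v² + 5u - 2v - 4 → 3u - 6v + 4
  leading term u: no divisor's leading term divides it; move 3u to the remainder.
  leading term v: no divisor's leading term divides it; move -6v to the remainder.
  leading term 1: no divisor's leading term divides it; move 4 to the remainder.
  remainder -u² + 3u - 6v + 4 ≠ 0; add g_4 = -u² + 3u - 6v + 4 to the basis.

S(f_2,g_3): lcm = uv². S = -v³ - u² - 2uv + 4u.
  leading term v³: subtract (-v)·g_3 from -v³ - u² - 2uv + 4u → -u² - uv + 2v² + 4u - 4v
  leading term u²: subtract (1)·g_4 from -u² - uv + 2v² + 4u - 4v → -uv + 2v² + u + 2v - 4
  leading term uv: subtract (⅓)·f_1 from -uv + 2v² + u + 2v - 4 → 2v² + 2u + 4v - 8
  leading term v²: subtract (2)·g_3 from 2v² + 2u + 4v - 8 → 0
  remainder 0.

S(f_1,g_4): lcm = u²v. S = u² + 5uv - 6v² - 4u + 4v.
  leading term u²: subtract (-1)·g_4 from u² + 5uv - 6v² - 4u + 4v → 5uv - 6v² - u - 2v + 4
  leading term uv: subtract (-5/3)·f_1 from 5uv - 6v² - u - 2v + 4 → -6v² - 6u - 12v + 24
  leading term v²: subtract (-6)·g_3 from -6v² - 6u - 12v + 24 → 0
  remainder 0.

S(f_2,g_4): lcm = u²v. S = -uv² + 3uv - 6v² + 4v.
  leading term uv²: subtract (⅓v)·f_1 from -uv² + 3uv - 6v² + 4v → 4uv - 4v²
  leading term uv: subtract (-4/3)·f_1 from 4uv - 4v² → -4v² - 4u - 8v + 16
  leading term v²: subtract (-4)·g_3 from -4v² - 4u - 8v + 16 → 0
  remainder 0.

S(g_3,g_4): leading monomials are coprime, so the S-polynomial reduces to 0 (Buchberger's first criterion).
Every S-polynomial of the final basis reduces to 0, so we have a Gröbner basis.
Inter-reduce: drop elements whose leading term is divisible by another's, tail-reduce, and make monic.
Reduced Gröbner basis: {u² - 3u + 6v - 4, uv + u + 2v - 4, v² + u + 2v - 4}.

Buchberger on the second generating set:
h_1 = uv - v², LT = uv.
h_2 = -3uv - 3u - 6v + 15, LT = uv.

S(h_1,h_2): lcm = uv. S = -v² - u - 2v + 5.
  leading term v²: no divisor's leading term divides it; move -v² to the remainder.
  leading term u: no divisor's leading term divides it; move -u to the remainder.
  leading term v: no divisor's leading term divides it; move -2v to the remainder.
  leading term 1: no divisor's leading term divides it; move 5 to the remainder.
  remainder -v² - u - 2v + 5 ≠ 0; add k_3 = -v² - u - 2v + 5 to the basis.

S(h_1,k_3): lcm = uv². S = -v³ - u² - 2uv + 5u.
  leading term v³: subtract (v)·k_3 from -v³ - u² - 2uv + 5u → -u² - uv + 2v² + 5u - 5v
  leading term u²: no divisor's leading term divides it; move -u² to the remainder.
  leading term uv: subtract (-1)·h_1 from -uv + 2v² + 5u - 5v → v² + 5u - 5v
  leading term v²: subtract (-1)·k_3 from v² + 5u - 5v → 4u - 7v + 5
  leading term u: no divisor's leading term divides it; move 4u to the remainder.
  leading term v: no divisor's leading term divides it; move -7v to the remainder.
  leading term 1: no divisor's leading term divides it; move 5 to the remainder.
  remainder -u² + 4u - 7v + 5 ≠ 0; add k_4 = -u² + 4u - 7v + 5 to the basis.

S(h_2,k_3): lcm = uv². S = -u² - uv + 2v² + 5u - 5v.
  leading term u²: subtract (1)·k_4 from -u² - uv + 2v² + 5u - 5v → -uv + 2v² + u + 2v - 5
  leading term uv: subtract (-1)·h_1 from -uv + 2v² + u + 2v - 5 → v² + u + 2v - 5
  leading term v²: subtract (-1)·k_3 from v² + u + 2v - 5 → 0
  remainder 0.

S(h_1,k_4): lcm = u²v. S = -uv² + 4uv - 7v² + 5v.
  leading term uv²: subtract (-v)·h_1 from -uv² + 4uv - 7v² + 5v → -v³ + 4uv - 7v² + 5v
  leading term v³: subtract (v)·k_3 from -v³ + 4uv - 7v² + 5v → 5uv - 5v²
  leading term uv: subtract (5)·h_1 from 5uv - 5v² → 0
  remainder 0.

S(h_2,k_4): lcm = u²v. S = u² + 6uv - 7v² - 5u + 5v.
  leading term u²: subtract (-1)·k_4 from u² + 6uv - 7v² - 5u + 5v → 6uv - 7v² - u - 2v + 5
  leading term uv: subtract (6)·h_1 from 6uv - 7v² - u - 2v + 5 → -v² - u - 2v + 5
  leading term v²: subtract (1)·k_3 from -v² - u - 2v + 5 → 0
  remainder 0.

S(k_3,k_4): leading monomials are coprime, so the S-polynomial reduces to 0 (Buchberger's first criterion).
Every S-polynomial of the final basis reduces to 0, so we have a Gröbner basis.
Inter-reduce: drop elements whose leading term is divisible by another's, tail-reduce, and make monic.
Reduced Gröbner basis: {u² - 4u + 7v - 5, uv + u + 2v - 5, v² + u + 2v - 5}.

The bases are distinct; the ideals are different.
The choice of monomial ordering does not affect the verdict — as long as both bases are computed under the same ordering, their equality decides ideal equality.

No, the ideals differ.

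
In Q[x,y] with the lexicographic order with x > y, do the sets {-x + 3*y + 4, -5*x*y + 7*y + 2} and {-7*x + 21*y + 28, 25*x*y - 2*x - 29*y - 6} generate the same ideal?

No, the ideals differ.

For a fixed monomial order, each ideal has a unique reduced Gröbner basis; comparing bases decides equality.
Buchberger on the first generating set:
f_1 = -x + 3*y + 4, LT = x.
f_2 = -5*x*y + 7*y + 2, LT = x*y.

S(f_1,f_2): lcm = x*y. S = -3*y**2 - 13/5*y + 2/5.
  leading term y**2: no divisor's leading term divides it; move -3*y**2 to the remainder.
  leading term y: no divisor's leading term divides it; move -13/5*y to the remainder.
  leading term 1: no divisor's leading term divides it; move 2/5 to the remainder.
  remainder -3*y**2 - 13/5*y + 2/5 ≠ 0; add g_3 = -3*y**2 - 13/5*y + 2/5 to the basis.

The other S-polynomials (S(f_1,g_3), S(f_2,g_3)) all reduce to 0 modulo the current basis, so we have a Gröbner basis.
Inter-reduce: drop elements whose leading term is divisible by another's, tail-reduce, and make monic.
Reduced Gröbner basis: {x - 3*y - 4, y**2 + 13/15*y - 2/15}.

Buchberger on the second generating set:
h_1 = -7*x + 21*y + 28, LT = x.
h_2 = 25*x*y - 2*x - 29*y - 6, LT = x*y.

S(h_1,h_2): lcm = x*y. S = 2/25*x - 3*y**2 - 71/25*y + 6/25.
  leading term x: subtract (-2/175)·h_1 from 2/25*x - 3*y**2 - 71/25*y + 6/25 → -3*y**2 - 13/5*y + 14/25
  leading term y**2: no divisor's leading term divides it; move -3*y**2 to the remainder.
  leading term y: no divisor's leading term divides it; move -13/5*y to the remainder.
  leading term 1: no divisor's leading term divides it; move 14/25 to the remainder.
  remainder -3*y**2 - 13/5*y + 14/25 ≠ 0; add k_3 = -3*y**2 - 13/5*y + 14/25 to the basis.

The other S-polynomials (S(h_1,k_3), S(h_2,k_3)) all reduce to 0 modulo the current basis, so we have a Gröbner basis.
Inter-reduce: drop elements whose leading term is divisible by another's, tail-reduce, and make monic.
Reduced Gröbner basis: {x - 3*y - 4, y**2 + 13/15*y - 14/75}.

The bases are distinct; the ideals are different.
The same test decides containment: I ⊆ J iff every generator of I reduces to 0 modulo a Gröbner basis of J.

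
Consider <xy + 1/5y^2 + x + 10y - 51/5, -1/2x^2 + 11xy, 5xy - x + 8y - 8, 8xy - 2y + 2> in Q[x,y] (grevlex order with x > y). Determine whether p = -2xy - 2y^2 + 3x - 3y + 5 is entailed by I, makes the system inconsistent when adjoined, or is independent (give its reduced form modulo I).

-2xy - 2y^2 + 3x - 3y + 5 lies in I (it reduces to 0).

First compute the reduced Gröbner basis of I by Buchberger's algorithm.
f_1 = xy + 1/5y^2 + x + 10y - 51/5, LT = xy.
f_2 = -1/2x^2 + 11xy, LT = x^2.
f_3 = 5xy - x + 8y - 8, LT = xy.
f_4 = 8xy - 2y + 2, LT = xy.

S(f_1,f_2): lcm = x^2y. S = 111/5xy^2 + x^2 + 10xy - 51/5x.
  reduce S modulo (f_1, f_2, f_3, f_4):
  remainder -111/25y^3 - 5599/25y^2 - 20x + 3211/25y + 2499/25 ≠ 0; add h_5 = -111/25y^3 - 5599/25y^2 - 20x + 3211/25y + 2499/25 to the basis.

S(f_1,f_3): lcm = xy. S = 1/5y^2 + 6/5x + 42/5y - 43/5.
  reduce S modulo (f_1, f_2, f_3, f_4, h_5):
  remainder 1/5y^2 + 6/5x + 42/5y - 43/5 ≠ 0; add h_6 = 1/5y^2 + 6/5x + 42/5y - 43/5 to the basis.

S(f_1,f_4): lcm = xy. S = 1/5y^2 + x + 41/4y - 209/20.
  reduce S modulo (f_1, f_2, f_3, f_4, h_5, h_6):
  remainder -1/5x + 37/20y - 37/20 ≠ 0; add h_7 = -1/5x + 37/20y - 37/20 to the basis.

S(f_2,f_3): lcm = x^2y. S = -22xy^2 + 1/5x^2 - 8/5xy + 8/5x.
  reduce S modulo (f_1, f_2, f_3, f_4, h_5, h_6, h_7):
  remainder -7778/111y + 7778/111 ≠ 0; add h_8 = -7778/111y + 7778/111 to the basis.

The other S-polynomials (S(f_2,f_4), S(f_3,f_4), S(f_1,h_5), S(f_2,h_5), S(f_3,h_5), S(f_4,h_5), S(f_1,h_6), S(f_2,h_6), S(f_3,h_6), S(f_4,h_6), S(h_5,h_6), S(f_1,h_7), S(f_2,h_7), S(f_3,h_7), S(f_4,h_7), S(h_5,h_7), S(h_6,h_7), S(f_1,h_8), S(f_2,h_8), S(f_3,h_8), S(f_4,h_8), S(h_5,h_8), S(h_6,h_8), S(h_7,h_8)) all reduce to 0 modulo the current basis, so we have a Gröbner basis.
Inter-reduce: drop elements whose leading term is divisible by another's, tail-reduce, and make monic.
Reduced Gröbner basis: {x, y - 1}.
Label its elements g_1 = x, g_2 = y - 1.

Reduce p = -2xy - 2y^2 + 3x - 3y + 5 modulo G:
  leading term xy: subtract (-2y)·g_1 from -2xy - 2y^2 + 3x - 3y + 5 → -2y^2 + 3x - 3y + 5
  leading term y^2: subtract (-2y)·g_2 from -2y^2 + 3x - 3y + 5 → 3x - 5y + 5
  leading term x: subtract (3)·g_1 from 3x - 5y + 5 → -5y + 5
  leading term y: subtract (-5)·g_2 from -5y + 5 → 0
  normal form = 0.
Since the normal form is 0, p ∈ I.

The remainder on division by a Gröbner basis is unique — it is the normal form.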